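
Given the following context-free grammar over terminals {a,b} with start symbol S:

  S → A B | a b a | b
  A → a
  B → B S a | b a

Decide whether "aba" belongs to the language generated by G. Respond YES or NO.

CNF form of G:
  S -> A B | T0 X3 | b
  A -> a
  B -> B X2 | T1 T0
  T0 -> a
  T1 -> b
  X2 -> S T0
  X3 -> T1 T0

Fill CYK table bottom-up:
  cell(0,0) a: {A,T0}  orig:{A}
  cell(1,1) b: {S,T1}  orig:{S}
  cell(2,2) a: {A,T0}  orig:{A}
  cell(0,1) ab: ∅
  cell(1,2) ba: {B,X2,X3}  orig:{B}
  cell(0,2) aba: {S}

S ∈ T[0,2] ⇒ YES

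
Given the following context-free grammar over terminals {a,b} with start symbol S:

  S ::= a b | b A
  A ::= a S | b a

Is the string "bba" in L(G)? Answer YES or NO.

Convert to CNF:
  S -> T0 T1 | T1 A
  A -> T0 S | T1 T0
  T0 -> a
  T1 -> b

CYK table (by increasing span):
  T[0,0] 'b' = {T1}  orig:{}
  T[1,1] 'b' = {T1}  orig:{}
  T[2,2] 'a' = {T0}  orig:{}
  T[0,1] 'bb' = ∅
  T[1,2] 'ba' = {A}
  T[0,2] 'bba' = {S}

S ∈ T[0,2] ⇒ YES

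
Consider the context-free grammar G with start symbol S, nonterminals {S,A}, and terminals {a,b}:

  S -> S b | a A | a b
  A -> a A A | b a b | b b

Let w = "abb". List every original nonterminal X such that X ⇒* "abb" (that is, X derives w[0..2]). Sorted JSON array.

Convert to CNF:
  S -> S T1 | T0 A | T0 T1
  A -> T0 X2 | T1 T1 | T1 X3
  T0 -> a
  T1 -> b
  X2 -> A A
  X3 -> T0 T1

Fill CYK table bottom-up (cells [i..j] with 0 ≤ i ≤ j ≤ 2 only):
  T[0,0] 'a' = {T0}  orig:{}
  T[1,1] 'b' = {T1}  orig:{}
  T[2,2] 'b' = {T1}  orig:{}
  T[0,1] 'ab' = {S,X3}  orig:{S}
  T[1,2] 'bb' = {A}
  T[0,2] 'abb' = {S}

Original NTs in T[0,2] deriving "abb": ["S"]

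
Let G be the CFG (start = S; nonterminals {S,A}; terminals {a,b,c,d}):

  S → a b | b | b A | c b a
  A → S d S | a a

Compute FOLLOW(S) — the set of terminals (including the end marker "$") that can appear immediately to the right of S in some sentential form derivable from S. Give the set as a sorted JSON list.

FIRST iteration:
[1]
  A via A→a a: +{a}
  S via S→a b: +{a}
  S via S→b: +{b}
  S via S→c b a: +{c}
  FIRST[S]={a,b,c}  FIRST[A]={a}
[2]
  A via A→S d S: +{b,c}
  FIRST[S]={a,b,c}  FIRST[A]={a,b,c}
[3] (no change)
  FIRST[S]={a,b,c}  FIRST[A]={a,b,c}

FOLLOW sets:
FOLLOW(S) := {$}
pass 1:
  A→S d S: FOLLOW(S) ⊇ FIRST(d) = {d}; new: +{d}
  S→b A: FOLLOW(A) ⊇ FOLLOW(S) ⊇ {$,d}; new: +{$,d}
  FOLLOW(S)={$,d}  FOLLOW(A)={$,d}
pass 2: — fixpoint
  FOLLOW(S)={$,d}  FOLLOW(A)={$,d}

FOLLOW(S) = ["$", "d"]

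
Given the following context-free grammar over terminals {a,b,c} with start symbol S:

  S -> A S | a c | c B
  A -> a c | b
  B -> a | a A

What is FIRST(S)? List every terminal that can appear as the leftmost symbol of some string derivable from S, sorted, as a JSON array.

FIRST sets, iterate to fixpoint:
iter 1:
  A via A→a c: +{a}
  A via A→b: +{b}
  B via B→a: +{a}
  S via S→A S: +{a,b}
  S via S→c B: +{c}
  S: {a,b,c}  A: {a,b}  B: {a}
iter 2: — fixpoint
  S: {a,b,c}  A: {a,b}  B: {a}

FIRST(S) = ["a", "b", "c"]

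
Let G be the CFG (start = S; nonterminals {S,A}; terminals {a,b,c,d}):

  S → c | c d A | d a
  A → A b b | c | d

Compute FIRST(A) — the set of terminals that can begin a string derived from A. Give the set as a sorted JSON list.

Compute FIRST by fixpoint:
iter 1:
  A via A→c: +{c}
  A via A→d: +{d}
  S via S→c: +{c}
  S via S→d a: +{d}
  S: {c,d}  A: {c,d}
iter 2: — fixpoint
  S: {c,d}  A: {c,d}

FIRST(A) = ["c", "d"]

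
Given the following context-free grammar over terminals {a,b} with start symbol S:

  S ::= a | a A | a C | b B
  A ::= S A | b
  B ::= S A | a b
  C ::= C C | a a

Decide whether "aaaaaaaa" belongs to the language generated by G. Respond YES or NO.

CNF form of G:
  S -> T0 A | T0 C | T1 B | a
  A -> S A | b
  B -> S A | T0 T1
  C -> C C | T0 T0
  T0 -> a
  T1 -> b

CYK fill:
  [0..0]={S,T0}  "a"  orig:{S}
  [1..1]={S,T0}  "a"  orig:{S}
  [2..2]={S,T0}  "a"  orig:{S}
  [3..3]={S,T0}  "a"  orig:{S}
  [4..4]={S,T0}  "a"  orig:{S}
  [5..5]={S,T0}  "a"  orig:{S}
  [6..6]={S,T0}  "a"  orig:{S}
  [7..7]={S,T0}  "a"  orig:{S}
  [0..1]={C}  "aa"
  [1..2]={C}  "aa"
  [2..3]={C}  "aa"
  [3..4]={C}  "aa"
  [4..5]={C}  "aa"
  [5..6]={C}  "aa"
  [6..7]={C}  "aa"
  [0..2]={S}  "aaa"
  [1..3]={S}  "aaa"
  [2..4]={S}  "aaa"
  [3..5]={S}  "aaa"
  [4..6]={S}  "aaa"
  [5..7]={S}  "aaa"
  [0..3]={C}  "aaaa"
  [1..4]={C}  "aaaa"
  [2..5]={C}  "aaaa"
  [3..6]={C}  "aaaa"
  [4..7]={C}  "aaaa"
  [0..4]={S}  "aaaaa"
  [1..5]={S}  "aaaaa"
  [2..6]={S}  "aaaaa"
  [3..7]={S}  "aaaaa"
  [0..5]={C}  "aaaaaa"
  [1..6]={C}  "aaaaaa"
  [2..7]={C}  "aaaaaa"
  [0..6]={S}  "aaaaaaa"
  [1..7]={S}  "aaaaaaa"
  [0..7]={C}  "aaaaaaaa"

S ∉ T[0,7] ⇒ NO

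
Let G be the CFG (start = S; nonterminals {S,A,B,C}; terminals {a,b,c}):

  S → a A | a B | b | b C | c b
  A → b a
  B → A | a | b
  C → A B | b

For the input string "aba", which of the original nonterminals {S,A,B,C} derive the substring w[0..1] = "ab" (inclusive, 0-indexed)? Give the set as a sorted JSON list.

CNF form of G:
  S -> T0 C | T1 A | T1 B | T2 T0 | b
  A -> T0 T1
  B -> T0 T1 | a | b
  C -> A B | b
  T0 -> b
  T1 -> a
  T2 -> c

CYK table (by increasing span), restricted to cells inside w[0..1]:
  T[0,0] 'a' = {B,T1}  orig:{B}
  T[1,1] 'b' = {B,C,S,T0}  orig:{B,C,S}
  T[0,1] 'ab' = {S}

Original NTs in T[0,1] deriving "ab": ["S"]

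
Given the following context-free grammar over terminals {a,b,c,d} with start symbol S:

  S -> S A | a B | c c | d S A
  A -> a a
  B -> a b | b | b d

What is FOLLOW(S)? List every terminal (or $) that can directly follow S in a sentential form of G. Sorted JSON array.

FIRST iteration:
pass 1:
  A via A→a a: +{a}
  B via B→a b: +{a}
  B via B→b: +{b}
  S via S→a B: +{a}
  S via S→c c: +{c}
  S via S→d S A: +{d}
  S: {a,c,d}  A: {a}  B: {a,b}
pass 2: done
  S: {a,c,d}  A: {a}  B: {a,b}

FOLLOW iteration:
seed FOLLOW(S) with $
iter 1:
  S→S A: FOLLOW(S) ⊇ FIRST(A) = {a}; new: +{a}
  S→S A: FOLLOW(A) ⊇ FOLLOW(S) ⊇ {$,a}; new: +{$,a}
  S→a B: FOLLOW(B) ⊇ FOLLOW(S) ⊇ {$,a}; new: +{$,a}
  S: {$,a}  A: {$,a}  B: {$,a}
iter 2: (no change)
  S: {$,a}  A: {$,a}  B: {$,a}

FOLLOW(S) = ["$", "a"]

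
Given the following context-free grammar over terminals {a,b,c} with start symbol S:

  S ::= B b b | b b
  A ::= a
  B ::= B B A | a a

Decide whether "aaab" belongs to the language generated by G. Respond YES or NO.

CNF form of G:
  S -> B X3 | T1 T1
  A -> a
  B -> B X2 | T0 T0
  T0 -> a
  T1 -> b
  X2 -> B A
  X3 -> T1 T1

CYK fill:
  T[0,0] 'a' = {A,T0}  orig:{A}
  T[1,1] 'a' = {A,T0}  orig:{A}
  T[2,2] 'a' = {A,T0}  orig:{A}
  T[3,3] 'b' = {T1}  orig:{}
  T[0,1] 'aa' = {B}
  T[1,2] 'aa' = {B}
  T[2,3] 'ab' = ∅
  T[0,2] 'aaa' = {X2}  orig:{}
  T[1,3] 'aab' = ∅
  T[0,3] 'aaab' = ∅

S ∉ T[0,3] ⇒ NO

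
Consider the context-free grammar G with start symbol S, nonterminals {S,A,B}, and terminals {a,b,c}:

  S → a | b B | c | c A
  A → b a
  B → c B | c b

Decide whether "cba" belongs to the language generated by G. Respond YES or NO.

Convert to CNF:
  S -> T0 B | T2 A | a | c
  A -> T0 T1
  B -> T2 B | T2 T0
  T0 -> b
  T1 -> a
  T2 -> c

CYK table (by increasing span):
  cell(0,0) c: {S,T2}  orig:{S}
  cell(1,1) b: {T0}  orig:{}
  cell(2,2) a: {S,T1}  orig:{S}
  cell(0,1) cb: {B}
  cell(1,2) ba: {A}
  cell(0,2) cba: {S}

S ∈ T[0,2] ⇒ YES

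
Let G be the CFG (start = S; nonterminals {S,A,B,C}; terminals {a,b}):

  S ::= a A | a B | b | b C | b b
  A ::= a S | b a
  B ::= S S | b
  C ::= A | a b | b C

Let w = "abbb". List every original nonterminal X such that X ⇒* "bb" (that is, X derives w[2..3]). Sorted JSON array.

Convert to CNF:
  S -> T0 A | T0 B | T1 C | T1 T1 | b
  A -> T0 S | T1 T0
  B -> S S | b
  C -> T0 S | T0 T1 | T1 C | T1 T0
  T0 -> a
  T1 -> b

Fill CYK table bottom-up — only the sub-triangle for w[2..3]:
  [2..2]={B,S,T1}  "b"  orig:{B,S}
  [3..3]={B,S,T1}  "b"  orig:{B,S}
  [2..3]={B,S}  "bb"

Original NTs in T[2,3] deriving "bb": ["B", "S"]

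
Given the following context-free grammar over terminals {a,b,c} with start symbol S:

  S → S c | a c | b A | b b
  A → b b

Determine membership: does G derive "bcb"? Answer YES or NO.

CNF form of G:
  S -> S T1 | T0 A | T0 T0 | T2 T1
  A -> T0 T0
  T0 -> b
  T1 -> c
  T2 -> a

CYK fill:
  [0..0]={T0}  "b"  orig:{}
  [1..1]={T1}  "c"  orig:{}
  [2..2]={T0}  "b"  orig:{}
  [0..1]=∅  "bc"
  [1..2]=∅  "cb"
  [0..2]=∅  "bcb"

S ∉ T[0,2] ⇒ NO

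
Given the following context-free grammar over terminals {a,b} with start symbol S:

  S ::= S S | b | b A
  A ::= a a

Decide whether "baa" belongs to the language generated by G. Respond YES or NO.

CNF form of G:
  S -> S S | T1 A | b
  A -> T0 T0
  T0 -> a
  T1 -> b

Fill CYK table bottom-up:
  [0..0]={S,T1}  "b"  orig:{S}
  [1..1]={T0}  "a"  orig:{}
  [2..2]={T0}  "a"  orig:{}
  [0..1]=∅  "ba"
  [1..2]={A}  "aa"
  [0..2]={S}  "baa"

S ∈ T[0,2] ⇒ YES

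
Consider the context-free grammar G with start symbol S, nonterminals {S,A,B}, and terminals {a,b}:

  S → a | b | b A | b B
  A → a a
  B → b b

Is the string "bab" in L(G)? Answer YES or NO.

CNF form of G:
  S -> T1 A | T1 B | a | b
  A -> T0 T0
  B -> T1 T1
  T0 -> a
  T1 -> b

Fill CYK table bottom-up:
  T[0,0] 'b' = {S,T1}  orig:{S}
  T[1,1] 'a' = {S,T0}  orig:{S}
  T[2,2] 'b' = {S,T1}  orig:{S}
  T[0,1] 'ba' = ∅
  T[1,2] 'ab' = ∅
  T[0,2] 'bab' = ∅

S ∉ T[0,2] ⇒ NO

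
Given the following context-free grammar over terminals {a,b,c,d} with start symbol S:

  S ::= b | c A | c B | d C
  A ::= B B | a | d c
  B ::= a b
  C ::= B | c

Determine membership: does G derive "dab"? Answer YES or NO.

CNF form of G:
  S -> T0 C | T1 A | T1 B | b
  A -> B B | T0 T1 | a
  B -> T2 T3
  C -> T2 T3 | c
  T0 -> d
  T1 -> c
  T2 -> a
  T3 -> b

CYK fill:
  [0..0]={T0}  "d"  orig:{}
  [1..1]={A,T2}  "a"  orig:{A}
  [2..2]={S,T3}  "b"  orig:{S}
  [0..1]=∅  "da"
  [1..2]={B,C}  "ab"
  [0..2]={S}  "dab"

S ∈ T[0,2] ⇒ YES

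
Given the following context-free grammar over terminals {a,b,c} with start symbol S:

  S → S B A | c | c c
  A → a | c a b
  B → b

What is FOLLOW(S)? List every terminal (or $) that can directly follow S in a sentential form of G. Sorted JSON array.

FIRST iteration:
round 1:
  A via A→a: +{a}
  A via A→c a b: +{c}
  B via B→b: +{b}
  S via S→c: +{c}
  FIRST[S]={c}  FIRST[A]={a,c}  FIRST[B]={b}
round 2: (no change)
  FIRST[S]={c}  FIRST[A]={a,c}  FIRST[B]={b}

FOLLOW sets:
initialize: $ ∈ FOLLOW(S)
round 1:
  S→S B A: FOLLOW(S) ⊇ FIRST(B) = {b}; new: +{b}
  S→S B A: FOLLOW(B) ⊇ FIRST(A) = {a,c}; new: +{a,c}
  S→S B A: FOLLOW(A) ⊇ FOLLOW(S) ⊇ {$,b}; new: +{$,b}
  FOLLOW[S]={$,b}  FOLLOW[A]={$,b}  FOLLOW[B]={a,c}
round 2: done
  FOLLOW[S]={$,b}  FOLLOW[A]={$,b}  FOLLOW[B]={a,c}

FOLLOW(S) = ["$", "b"]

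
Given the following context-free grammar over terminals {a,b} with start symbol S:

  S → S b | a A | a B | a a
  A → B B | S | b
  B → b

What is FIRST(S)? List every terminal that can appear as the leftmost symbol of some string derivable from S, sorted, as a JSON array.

Compute FIRST by fixpoint:
iter 1:
  A via A→b: +{b}
  B via B→b: +{b}
  S via S→a A: +{a}
  FIRST(S)={a}  FIRST(A)={b}  FIRST(B)={b}
iter 2:
  A via A→S: +{a}
  FIRST(S)={a}  FIRST(A)={a,b}  FIRST(B)={b}
iter 3: (no change)
  FIRST(S)={a}  FIRST(A)={a,b}  FIRST(B)={b}

FIRST(S) = ["a"]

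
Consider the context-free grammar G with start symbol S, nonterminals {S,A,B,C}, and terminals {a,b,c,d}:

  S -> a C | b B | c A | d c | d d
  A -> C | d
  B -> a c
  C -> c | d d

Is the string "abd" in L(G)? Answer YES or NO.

Convert to CNF:
  S -> T0 T0 | T0 T2 | T1 C | T2 A | T3 B
  A -> T0 T0 | c | d
  B -> T1 T2
  C -> T0 T0 | c
  T0 -> d
  T1 -> a
  T2 -> c
  T3 -> b

Fill CYK table bottom-up:
  T[0,0] 'a' = {T1}  orig:{}
  T[1,1] 'b' = {T3}  orig:{}
  T[2,2] 'd' = {A,T0}  orig:{A}
  T[0,1] 'ab' = ∅
  T[1,2] 'bd' = ∅
  T[0,2] 'abd' = ∅

S ∉ T[0,2] ⇒ NO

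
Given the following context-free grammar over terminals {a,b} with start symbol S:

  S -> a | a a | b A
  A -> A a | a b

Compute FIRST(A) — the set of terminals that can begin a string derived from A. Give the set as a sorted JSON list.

FIRST iteration:
iter 1:
  A via A→a b: +{a}
  S via S→a: +{a}
  S via S→b A: +{b}
  FIRST[S]={a,b}  FIRST[A]={a}
iter 2: (no change)
  FIRST[S]={a,b}  FIRST[A]={a}

FIRST(A) = ["a"]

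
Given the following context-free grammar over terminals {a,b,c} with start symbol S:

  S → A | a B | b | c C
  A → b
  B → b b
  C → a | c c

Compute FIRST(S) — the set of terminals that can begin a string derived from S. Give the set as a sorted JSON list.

FIRST iteration:
pass 1:
  A via A→b: +{b}
  B via B→b b: +{b}
  C via C→a: +{a}
  C via C→c c: +{c}
  S via S→A: +{b}
  S via S→a B: +{a}
  S via S→c C: +{c}
  FIRST(S)={a,b,c}  FIRST(A)={b}  FIRST(B)={b}  FIRST(C)={a,c}
pass 2: — fixpoint
  FIRST(S)={a,b,c}  FIRST(A)={b}  FIRST(B)={b}  FIRST(C)={a,c}

FIRST(S) = ["a", "b", "c"]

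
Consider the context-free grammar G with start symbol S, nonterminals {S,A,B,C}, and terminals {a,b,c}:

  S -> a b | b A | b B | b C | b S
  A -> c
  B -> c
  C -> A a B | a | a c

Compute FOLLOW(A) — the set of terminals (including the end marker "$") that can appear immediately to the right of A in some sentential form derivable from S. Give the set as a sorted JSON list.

Compute FIRST by fixpoint:
pass 1:
  A via A→c: +{c}
  B via B→c: +{c}
  C via C→A a B: +{c}
  C via C→a: +{a}
  S via S→a b: +{a}
  S via S→b A: +{b}
  FIRST(S)={a,b}  FIRST(A)={c}  FIRST(B)={c}  FIRST(C)={a,c}
pass 2: done
  FIRST(S)={a,b}  FIRST(A)={c}  FIRST(B)={c}  FIRST(C)={a,c}

FOLLOW iteration:
initialize: $ ∈ FOLLOW(S)
round 1:
  C→A a B: FOLLOW(A) ⊇ FIRST(a) = {a}; new: +{a}
  S→b A: FOLLOW(A) ⊇ FOLLOW(S) ⊇ {$}; new: +{$}
  S→b B: FOLLOW(B) ⊇ FOLLOW(S) ⊇ {$}; new: +{$}
  S→b C: FOLLOW(C) ⊇ FOLLOW(S) ⊇ {$}; new: +{$}
  FOLLOW[S]={$}  FOLLOW[A]={$,a}  FOLLOW[B]={$}  FOLLOW[C]={$}
round 2: (stable)
  FOLLOW[S]={$}  FOLLOW[A]={$,a}  FOLLOW[B]={$}  FOLLOW[C]={$}

FOLLOW(A) = ["$", "a"]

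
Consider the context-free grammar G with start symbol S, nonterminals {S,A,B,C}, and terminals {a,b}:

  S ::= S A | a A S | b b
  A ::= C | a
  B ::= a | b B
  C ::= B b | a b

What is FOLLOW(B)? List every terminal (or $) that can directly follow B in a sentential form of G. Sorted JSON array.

FIRST sets, iterate to fixpoint:
pass 1:
  A via A→a: +{a}
  B via B→a: +{a}
  B via B→b B: +{b}
  C via C→B b: +{a,b}
  S via S→a A S: +{a}
  S via S→b b: +{b}
  FIRST[S]={a,b}  FIRST[A]={a}  FIRST[B]={a,b}  FIRST[C]={a,b}
pass 2:
  A via A→C: +{b}
  FIRST[S]={a,b}  FIRST[A]={a,b}  FIRST[B]={a,b}  FIRST[C]={a,b}
pass 3: — fixpoint
  FIRST[S]={a,b}  FIRST[A]={a,b}  FIRST[B]={a,b}  FIRST[C]={a,b}

FOLLOW iteration:
seed FOLLOW(S) with $
[1]
  C→B b: FOLLOW(B) ⊇ FIRST(b) = {b}; new: +{b}
  S→S A: FOLLOW(S) ⊇ FIRST(A) = {a,b}; new: +{a,b}
  S→S A: FOLLOW(A) ⊇ FOLLOW(S) ⊇ {$,a,b}; new: +{$,a,b}
  FOLLOW(S)={$,a,b}  FOLLOW(A)={$,a,b}  FOLLOW(B)={b}  FOLLOW(C)={}
[2]
  A→C: FOLLOW(C) ⊇ FOLLOW(A) ⊇ {$,a,b}; new: +{$,a,b}
  FOLLOW(S)={$,a,b}  FOLLOW(A)={$,a,b}  FOLLOW(B)={b}  FOLLOW(C)={$,a,b}
[3] (no change)
  FOLLOW(S)={$,a,b}  FOLLOW(A)={$,a,b}  FOLLOW(B)={b}  FOLLOW(C)={$,a,b}

FOLLOW(B) = ["b"]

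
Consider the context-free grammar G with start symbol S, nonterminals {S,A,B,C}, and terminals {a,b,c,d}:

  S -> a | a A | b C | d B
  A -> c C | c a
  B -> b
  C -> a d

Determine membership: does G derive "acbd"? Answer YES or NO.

CNF form of G:
  S -> T1 A | T2 B | T3 C | a
  A -> T0 C | T0 T1
  B -> b
  C -> T1 T2
  T0 -> c
  T1 -> a
  T2 -> d
  T3 -> b

Fill CYK table bottom-up:
  T[0,0] 'a' = {S,T1}  orig:{S}
  T[1,1] 'c' = {T0}  orig:{}
  T[2,2] 'b' = {B,T3}  orig:{B}
  T[3,3] 'd' = {T2}  orig:{}
  T[0,1] 'ac' = ∅
  T[1,2] 'cb' = ∅
  T[2,3] 'bd' = ∅
  T[0,2] 'acb' = ∅
  T[1,3] 'cbd' = ∅
  T[0,3] 'acbd' = ∅

S ∉ T[0,3] ⇒ NO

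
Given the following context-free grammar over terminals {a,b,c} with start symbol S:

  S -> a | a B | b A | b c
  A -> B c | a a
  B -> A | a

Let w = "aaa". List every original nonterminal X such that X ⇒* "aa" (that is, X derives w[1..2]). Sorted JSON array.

CNF form of G:
  S -> T1 B | T2 A | T2 T0 | a
  A -> B T0 | T1 T1
  B -> B T0 | T1 T1 | a
  T0 -> c
  T1 -> a
  T2 -> b

Fill CYK table bottom-up — only the sub-triangle for w[1..2]:
  T[1,1] 'a' = {B,S,T1}  orig:{B,S}
  T[2,2] 'a' = {B,S,T1}  orig:{B,S}
  T[1,2] 'aa' = {A,B,S}

Original NTs in T[1,2] deriving "aa": ["A", "B", "S"]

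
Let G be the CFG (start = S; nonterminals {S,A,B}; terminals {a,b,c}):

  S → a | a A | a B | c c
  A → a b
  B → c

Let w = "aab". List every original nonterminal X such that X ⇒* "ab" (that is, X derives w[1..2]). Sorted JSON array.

CNF form of G:
  S -> T0 A | T0 B | T2 T2 | a
  A -> T0 T1
  B -> c
  T0 -> a
  T1 -> b
  T2 -> c

CYK fill, restricted to cells inside w[1..2]:
  cell(1,1) a: {S,T0}  orig:{S}
  cell(2,2) b: {T1}  orig:{}
  cell(1,2) ab: {A}

Original NTs in T[1,2] deriving "ab": ["A"]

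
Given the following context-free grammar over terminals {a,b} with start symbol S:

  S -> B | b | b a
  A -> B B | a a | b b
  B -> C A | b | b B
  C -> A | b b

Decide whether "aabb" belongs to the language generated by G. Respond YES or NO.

Convert to CNF:
  S -> C A | T1 B | T1 T0 | b
  A -> B B | T0 T0 | T1 T1
  B -> C A | T1 B | b
  C -> B B | T0 T0 | T1 T1
  T0 -> a
  T1 -> b

CYK fill:
  [0..0]={T0}  "a"  orig:{}
  [1..1]={T0}  "a"  orig:{}
  [2..2]={B,S,T1}  "b"  orig:{B,S}
  [3..3]={B,S,T1}  "b"  orig:{B,S}
  [0..1]={A,C}  "aa"
  [1..2]=∅  "ab"
  [2..3]={A,B,C,S}  "bb"
  [0..2]=∅  "aab"
  [1..3]=∅  "abb"
  [0..3]={B,S}  "aabb"

S ∈ T[0,3] ⇒ YES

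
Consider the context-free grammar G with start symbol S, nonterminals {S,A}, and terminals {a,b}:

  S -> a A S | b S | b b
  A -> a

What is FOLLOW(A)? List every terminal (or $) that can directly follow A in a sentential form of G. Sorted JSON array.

FIRST sets, iterate to fixpoint:
pass 1:
  A via A→a: +{a}
  S via S→a A S: +{a}
  S via S→b S: +{b}
  S: {a,b}  A: {a}
pass 2: — fixpoint
  S: {a,b}  A: {a}

FOLLOW sets:
initialize: $ ∈ FOLLOW(S)
pass 1:
  S→a A S: FOLLOW(A) ⊇ FIRST(S) = {a,b}; new: +{a,b}
  FOLLOW[S]={$}  FOLLOW[A]={a,b}
pass 2: (no change)
  FOLLOW[S]={$}  FOLLOW[A]={a,b}

FOLLOW(A) = ["a", "b"]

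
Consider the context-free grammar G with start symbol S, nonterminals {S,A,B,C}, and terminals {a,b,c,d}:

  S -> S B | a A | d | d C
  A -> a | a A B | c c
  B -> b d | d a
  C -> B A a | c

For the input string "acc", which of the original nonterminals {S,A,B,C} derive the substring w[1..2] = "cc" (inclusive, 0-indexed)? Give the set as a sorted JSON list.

Convert to CNF:
  S -> S B | T0 A | T3 C | d
  A -> T0 X4 | T1 T1 | a
  B -> T2 T3 | T3 T0
  C -> B X5 | c
  T0 -> a
  T1 -> c
  T2 -> b
  T3 -> d
  X4 -> A B
  X5 -> A T0

Fill CYK table bottom-up — only the sub-triangle for w[1..2]:
  cell(1,1) c: {C,T1}  orig:{C}
  cell(2,2) c: {C,T1}  orig:{C}
  cell(1,2) cc: {A}

Original NTs in T[1,2] deriving "cc": ["A"]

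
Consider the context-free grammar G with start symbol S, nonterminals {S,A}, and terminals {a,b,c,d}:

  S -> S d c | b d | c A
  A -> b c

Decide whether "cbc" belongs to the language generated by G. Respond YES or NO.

CNF form of G:
  S -> S X3 | T0 T2 | T1 A
  A -> T0 T1
  T0 -> b
  T1 -> c
  T2 -> d
  X3 -> T2 T1

CYK table (by increasing span):
  T[0,0] 'c' = {T1}  orig:{}
  T[1,1] 'b' = {T0}  orig:{}
  T[2,2] 'c' = {T1}  orig:{}
  T[0,1] 'cb' = ∅
  T[1,2] 'bc' = {A}
  T[0,2] 'cbc' = {S}

S ∈ T[0,2] ⇒ YES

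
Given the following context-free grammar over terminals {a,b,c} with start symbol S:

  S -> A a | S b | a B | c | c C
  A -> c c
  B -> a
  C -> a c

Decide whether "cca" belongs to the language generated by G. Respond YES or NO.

Convert to CNF:
  S -> A T1 | S T2 | T0 C | T1 B | c
  A -> T0 T0
  B -> a
  C -> T1 T0
  T0 -> c
  T1 -> a
  T2 -> b

Fill CYK table bottom-up:
  [0..0]={S,T0}  "c"  orig:{S}
  [1..1]={S,T0}  "c"  orig:{S}
  [2..2]={B,T1}  "a"  orig:{B}
  [0..1]={A}  "cc"
  [1..2]=∅  "ca"
  [0..2]={S}  "cca"

S ∈ T[0,2] ⇒ YES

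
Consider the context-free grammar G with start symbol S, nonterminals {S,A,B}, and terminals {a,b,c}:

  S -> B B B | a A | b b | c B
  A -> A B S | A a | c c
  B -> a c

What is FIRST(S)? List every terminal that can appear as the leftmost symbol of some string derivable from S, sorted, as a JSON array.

FIRST sets, iterate to fixpoint:
round 1:
  A via A→c c: +{c}
  B via B→a c: +{a}
  S via S→B B B: +{a}
  S via S→b b: +{b}
  S via S→c B: +{c}
  FIRST(S)={a,b,c}  FIRST(A)={c}  FIRST(B)={a}
round 2: — fixpoint
  FIRST(S)={a,b,c}  FIRST(A)={c}  FIRST(B)={a}

FIRST(S) = ["a", "b", "c"]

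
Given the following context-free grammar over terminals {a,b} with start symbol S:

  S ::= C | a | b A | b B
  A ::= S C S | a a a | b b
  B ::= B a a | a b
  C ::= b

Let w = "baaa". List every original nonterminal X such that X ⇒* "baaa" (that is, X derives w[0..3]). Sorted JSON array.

Convert to CNF:
  S -> T1 A | T1 B | a | b
  A -> S X2 | T0 X3 | T1 T1
  B -> B X4 | T0 T1
  C -> b
  T0 -> a
  T1 -> b
  X2 -> C S
  X3 -> T0 T0
  X4 -> T0 T0

CYK table (by increasing span), restricted to cells inside w[0..3]:
  cell(0,0) b: {C,S,T1}  orig:{C,S}
  cell(1,1) a: {S,T0}  orig:{S}
  cell(2,2) a: {S,T0}  orig:{S}
  cell(3,3) a: {S,T0}  orig:{S}
  cell(0,1) ba: {X2}  orig:{}
  cell(1,2) aa: {X3,X4}  orig:{}
  cell(2,3) aa: {X3,X4}  orig:{}
  cell(0,2) baa: ∅
  cell(1,3) aaa: {A}
  cell(0,3) baaa: {S}

Original NTs in T[0,3] deriving "baaa": ["S"]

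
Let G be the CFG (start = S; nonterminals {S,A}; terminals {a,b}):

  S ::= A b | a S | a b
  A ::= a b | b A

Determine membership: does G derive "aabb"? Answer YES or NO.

Convert to CNF:
  S -> A T1 | T0 S | T0 T1
  A -> T0 T1 | T1 A
  T0 -> a
  T1 -> b

CYK fill:
  [0..0]={T0}  "a"  orig:{}
  [1..1]={T0}  "a"  orig:{}
  [2..2]={T1}  "b"  orig:{}
  [3..3]={T1}  "b"  orig:{}
  [0..1]=∅  "aa"
  [1..2]={A,S}  "ab"
  [2..3]=∅  "bb"
  [0..2]={S}  "aab"
  [1..3]={S}  "abb"
  [0..3]={S}  "aabb"

S ∈ T[0,3] ⇒ YES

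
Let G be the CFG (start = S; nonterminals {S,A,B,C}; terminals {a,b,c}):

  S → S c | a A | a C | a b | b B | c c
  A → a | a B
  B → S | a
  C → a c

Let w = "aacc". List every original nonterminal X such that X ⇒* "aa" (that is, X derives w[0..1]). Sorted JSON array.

CNF form of G:
  S -> S T1 | T0 A | T0 C | T0 T2 | T1 T1 | T2 B
  A -> T0 B | a
  B -> S T1 | T0 A | T0 C | T0 T2 | T1 T1 | T2 B | a
  C -> T0 T1
  T0 -> a
  T1 -> c
  T2 -> b

CYK fill — only the sub-triangle for w[0..1]:
  cell(0,0) a: {A,B,T0}  orig:{A,B}
  cell(1,1) a: {A,B,T0}  orig:{A,B}
  cell(0,1) aa: {A,B,S}

Original NTs in T[0,1] deriving "aa": ["A", "B", "S"]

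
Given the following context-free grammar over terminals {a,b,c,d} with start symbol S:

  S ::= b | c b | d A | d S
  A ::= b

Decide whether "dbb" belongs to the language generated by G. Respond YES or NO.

CNF form of G:
  S -> T0 T1 | T2 A | T2 S | b
  A -> b
  T0 -> c
  T1 -> b
  T2 -> d

CYK fill:
  cell(0,0) d: {T2}  orig:{}
  cell(1,1) b: {A,S,T1}  orig:{A,S}
  cell(2,2) b: {A,S,T1}  orig:{A,S}
  cell(0,1) db: {S}
  cell(1,2) bb: ∅
  cell(0,2) dbb: ∅

S ∉ T[0,2] ⇒ NO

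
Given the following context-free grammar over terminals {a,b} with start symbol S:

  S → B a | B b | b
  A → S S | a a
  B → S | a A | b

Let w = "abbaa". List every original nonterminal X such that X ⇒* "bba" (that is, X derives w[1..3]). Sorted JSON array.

CNF form of G:
  S -> B T0 | B T1 | b
  A -> S S | T0 T0
  B -> B T0 | B T1 | T0 A | b
  T0 -> a
  T1 -> b

CYK fill — only the sub-triangle for w[1..3]:
  cell(1,1) b: {B,S,T1}  orig:{B,S}
  cell(2,2) b: {B,S,T1}  orig:{B,S}
  cell(3,3) a: {T0}  orig:{}
  cell(1,2) bb: {A,B,S}
  cell(2,3) ba: {B,S}
  cell(1,3) bba: {A,B,S}

Original NTs in T[1,3] deriving "bba": ["A", "B", "S"]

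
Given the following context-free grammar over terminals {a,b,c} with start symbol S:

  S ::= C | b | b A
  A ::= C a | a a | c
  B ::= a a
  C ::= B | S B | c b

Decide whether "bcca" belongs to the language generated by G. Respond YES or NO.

Convert to CNF:
  S -> S B | T0 T0 | T1 T2 | T2 A | b
  A -> C T0 | T0 T0 | c
  B -> T0 T0
  C -> S B | T0 T0 | T1 T2
  T0 -> a
  T1 -> c
  T2 -> b

Fill CYK table bottom-up:
  cell(0,0) b: {S,T2}  orig:{S}
  cell(1,1) c: {A,T1}  orig:{A}
  cell(2,2) c: {A,T1}  orig:{A}
  cell(3,3) a: {T0}  orig:{}
  cell(0,1) bc: {S}
  cell(1,2) cc: ∅
  cell(2,3) ca: ∅
  cell(0,2) bcc: ∅
  cell(1,3) cca: ∅
  cell(0,3) bcca: ∅

S ∉ T[0,3] ⇒ NO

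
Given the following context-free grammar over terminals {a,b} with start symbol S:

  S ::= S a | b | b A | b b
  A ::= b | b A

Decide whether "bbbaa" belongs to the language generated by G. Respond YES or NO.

Convert to CNF:
  S -> S T1 | T0 A | T0 T0 | b
  A -> T0 A | b
  T0 -> b
  T1 -> a

CYK fill:
  T[0,0] 'b' = {A,S,T0}  orig:{A,S}
  T[1,1] 'b' = {A,S,T0}  orig:{A,S}
  T[2,2] 'b' = {A,S,T0}  orig:{A,S}
  T[3,3] 'a' = {T1}  orig:{}
  T[4,4] 'a' = {T1}  orig:{}
  T[0,1] 'bb' = {A,S}
  T[1,2] 'bb' = {A,S}
  T[2,3] 'ba' = {S}
  T[3,4] 'aa' = ∅
  T[0,2] 'bbb' = {A,S}
  T[1,3] 'bba' = {S}
  T[2,4] 'baa' = {S}
  T[0,3] 'bbba' = {S}
  T[1,4] 'bbaa' = {S}
  T[0,4] 'bbbaa' = {S}

S ∈ T[0,4] ⇒ YES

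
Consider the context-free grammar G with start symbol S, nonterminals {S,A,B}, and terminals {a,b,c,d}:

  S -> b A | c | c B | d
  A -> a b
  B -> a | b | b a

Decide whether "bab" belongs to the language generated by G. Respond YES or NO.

CNF form of G:
  S -> T1 A | T2 B | c | d
  A -> T0 T1
  B -> T1 T0 | a | b
  T0 -> a
  T1 -> b
  T2 -> c

CYK fill:
  cell(0,0) b: {B,T1}  orig:{B}
  cell(1,1) a: {B,T0}  orig:{B}
  cell(2,2) b: {B,T1}  orig:{B}
  cell(0,1) ba: {B}
  cell(1,2) ab: {A}
  cell(0,2) bab: {S}

S ∈ T[0,2] ⇒ YES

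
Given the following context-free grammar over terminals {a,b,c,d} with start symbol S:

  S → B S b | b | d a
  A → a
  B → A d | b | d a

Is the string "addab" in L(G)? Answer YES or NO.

CNF form of G:
  S -> B X3 | T0 T1 | b
  A -> a
  B -> A T0 | T0 T1 | b
  T0 -> d
  T1 -> a
  T2 -> b
  X3 -> S T2

CYK table (by increasing span):
  cell(0,0) a: {A,T1}  orig:{A}
  cell(1,1) d: {T0}  orig:{}
  cell(2,2) d: {T0}  orig:{}
  cell(3,3) a: {A,T1}  orig:{A}
  cell(4,4) b: {B,S,T2}  orig:{B,S}
  cell(0,1) ad: {B}
  cell(1,2) dd: ∅
  cell(2,3) da: {B,S}
  cell(3,4) ab: ∅
  cell(0,2) add: ∅
  cell(1,3) dda: ∅
  cell(2,4) dab: {X3}  orig:{}
  cell(0,3) adda: ∅
  cell(1,4) ddab: ∅
  cell(0,4) addab: {S}

S ∈ T[0,4] ⇒ YES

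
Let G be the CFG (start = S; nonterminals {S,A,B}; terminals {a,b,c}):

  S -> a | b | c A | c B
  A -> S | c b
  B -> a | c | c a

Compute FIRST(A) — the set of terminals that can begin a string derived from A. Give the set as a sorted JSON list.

FIRST iteration:
[1]
  A via A→c b: +{c}
  B via B→a: +{a}
  B via B→c: +{c}
  S via S→a: +{a}
  S via S→b: +{b}
  S via S→c A: +{c}
  FIRST[S]={a,b,c}  FIRST[A]={c}  FIRST[B]={a,c}
[2]
  A via A→S: +{a,b}
  FIRST[S]={a,b,c}  FIRST[A]={a,b,c}  FIRST[B]={a,c}
[3] done
  FIRST[S]={a,b,c}  FIRST[A]={a,b,c}  FIRST[B]={a,c}

FIRST(A) = ["a", "b", "c"]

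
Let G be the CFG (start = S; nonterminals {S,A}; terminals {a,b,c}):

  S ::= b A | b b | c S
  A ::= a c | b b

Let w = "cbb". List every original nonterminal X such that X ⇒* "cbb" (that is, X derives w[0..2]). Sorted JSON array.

Convert to CNF:
  S -> T1 S | T2 A | T2 T2
  A -> T0 T1 | T2 T2
  T0 -> a
  T1 -> c
  T2 -> b

CYK table (by increasing span), restricted to cells inside w[0..2]:
  T[0,0] 'c' = {T1}  orig:{}
  T[1,1] 'b' = {T2}  orig:{}
  T[2,2] 'b' = {T2}  orig:{}
  T[0,1] 'cb' = ∅
  T[1,2] 'bb' = {A,S}
  T[0,2] 'cbb' = {S}

Original NTs in T[0,2] deriving "cbb": ["S"]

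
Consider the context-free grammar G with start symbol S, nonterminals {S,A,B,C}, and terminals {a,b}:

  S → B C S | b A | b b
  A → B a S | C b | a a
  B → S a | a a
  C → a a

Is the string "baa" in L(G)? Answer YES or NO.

Convert to CNF:
  S -> B X3 | T1 A | T1 T1
  A -> B X2 | C T1 | T0 T0
  B -> S T0 | T0 T0
  C -> T0 T0
  T0 -> a
  T1 -> b
  X2 -> T0 S
  X3 -> C S

CYK table (by increasing span):
  [0..0]={T1}  "b"  orig:{}
  [1..1]={T0}  "a"  orig:{}
  [2..2]={T0}  "a"  orig:{}
  [0..1]=∅  "ba"
  [1..2]={A,B,C}  "aa"
  [0..2]={S}  "baa"

S ∈ T[0,2] ⇒ YES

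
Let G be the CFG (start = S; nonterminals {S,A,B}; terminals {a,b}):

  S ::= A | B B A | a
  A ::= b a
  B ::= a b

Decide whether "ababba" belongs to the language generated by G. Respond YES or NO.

CNF form of G:
  S -> B X2 | T0 T1 | a
  A -> T0 T1
  B -> T1 T0
  T0 -> b
  T1 -> a
  X2 -> B A

Fill CYK table bottom-up:
  cell(0,0) a: {S,T1}  orig:{S}
  cell(1,1) b: {T0}  orig:{}
  cell(2,2) a: {S,T1}  orig:{S}
  cell(3,3) b: {T0}  orig:{}
  cell(4,4) b: {T0}  orig:{}
  cell(5,5) a: {S,T1}  orig:{S}
  cell(0,1) ab: {B}
  cell(1,2) ba: {A,S}
  cell(2,3) ab: {B}
  cell(3,4) bb: ∅
  cell(4,5) ba: {A,S}
  cell(0,2) aba: ∅
  cell(1,3) bab: ∅
  cell(2,4) abb: ∅
  cell(3,5) bba: ∅
  cell(0,3) abab: ∅
  cell(1,4) babb: ∅
  cell(2,5) abba: {X2}  orig:{}
  cell(0,4) ababb: ∅
  cell(1,5) babba: ∅
  cell(0,5) ababba: {S}

S ∈ T[0,5] ⇒ YES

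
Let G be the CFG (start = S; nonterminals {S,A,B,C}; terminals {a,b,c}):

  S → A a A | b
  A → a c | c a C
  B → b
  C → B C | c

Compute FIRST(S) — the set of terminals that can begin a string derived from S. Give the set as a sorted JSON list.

FIRST sets, iterate to fixpoint:
iter 1:
  A via A→a c: +{a}
  A via A→c a C: +{c}
  B via B→b: +{b}
  C via C→B C: +{b}
  C via C→c: +{c}
  S via S→A a A: +{a,c}
  S via S→b: +{b}
  S: {a,b,c}  A: {a,c}  B: {b}  C: {b,c}
iter 2: (stable)
  S: {a,b,c}  A: {a,c}  B: {b}  C: {b,c}

FIRST(S) = ["a", "b", "c"]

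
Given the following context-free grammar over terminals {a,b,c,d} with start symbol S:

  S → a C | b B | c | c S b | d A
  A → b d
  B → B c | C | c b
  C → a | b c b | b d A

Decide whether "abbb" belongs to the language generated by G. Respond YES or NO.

Convert to CNF:
  S -> T0 B | T1 A | T2 X8 | T3 C | c
  A -> T0 T1
  B -> B T2 | T0 X4 | T0 X5 | T2 T0 | a
  C -> T0 X6 | T0 X7 | a
  T0 -> b
  T1 -> d
  T2 -> c
  T3 -> a
  X4 -> T2 T0
  X5 -> T1 A
  X6 -> T2 T0
  X7 -> T1 A
  X8 -> S T0

Fill CYK table bottom-up:
  [0..0]={B,C,T3}  "a"  orig:{B,C}
  [1..1]={T0}  "b"  orig:{}
  [2..2]={T0}  "b"  orig:{}
  [3..3]={T0}  "b"  orig:{}
  [0..1]=∅  "ab"
  [1..2]=∅  "bb"
  [2..3]=∅  "bb"
  [0..2]=∅  "abb"
  [1..3]=∅  "bbb"
  [0..3]=∅  "abbb"

S ∉ T[0,3] ⇒ NO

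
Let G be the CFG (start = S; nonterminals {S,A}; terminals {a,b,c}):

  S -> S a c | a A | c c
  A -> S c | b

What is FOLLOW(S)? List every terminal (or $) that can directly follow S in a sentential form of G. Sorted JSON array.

FIRST iteration:
iter 1:
  A via A→b: +{b}
  S via S→a A: +{a}
  S via S→c c: +{c}
  S: {a,c}  A: {b}
iter 2:
  A via A→S c: +{a,c}
  S: {a,c}  A: {a,b,c}
iter 3: (no change)
  S: {a,c}  A: {a,b,c}

FOLLOW sets:
FOLLOW(S) := {$}
[1]
  A→S c: FOLLOW(S) ⊇ FIRST(c) = {c}; new: +{c}
  S→S a c: FOLLOW(S) ⊇ FIRST(a) = {a}; new: +{a}
  S→a A: FOLLOW(A) ⊇ FOLLOW(S) ⊇ {$,a,c}; new: +{$,a,c}
  S: {$,a,c}  A: {$,a,c}
[2] done
  S: {$,a,c}  A: {$,a,c}

FOLLOW(S) = ["$", "a", "c"]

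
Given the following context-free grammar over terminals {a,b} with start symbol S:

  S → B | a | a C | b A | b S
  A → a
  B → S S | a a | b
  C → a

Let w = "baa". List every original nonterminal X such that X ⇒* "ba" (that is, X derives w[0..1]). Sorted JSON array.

CNF form of G:
  S -> S S | T0 C | T0 T0 | T1 A | T1 S | a | b
  A -> a
  B -> S S | T0 T0 | b
  C -> a
  T0 -> a
  T1 -> b

CYK table (by increasing span), restricted to cells inside w[0..1]:
  T[0,0] 'b' = {B,S,T1}  orig:{B,S}
  T[1,1] 'a' = {A,C,S,T0}  orig:{A,C,S}
  T[0,1] 'ba' = {B,S}

Original NTs in T[0,1] deriving "ba": ["B", "S"]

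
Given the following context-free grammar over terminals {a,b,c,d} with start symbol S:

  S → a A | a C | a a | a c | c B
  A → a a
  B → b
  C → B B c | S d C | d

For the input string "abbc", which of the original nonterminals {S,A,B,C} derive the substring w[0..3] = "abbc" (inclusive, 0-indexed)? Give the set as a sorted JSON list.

CNF form of G:
  S -> T0 A | T0 C | T0 T0 | T0 T1 | T1 B
  A -> T0 T0
  B -> b
  C -> B X3 | S X4 | d
  T0 -> a
  T1 -> c
  T2 -> d
  X3 -> B T1
  X4 -> T2 C

Fill CYK table bottom-up (cells [i..j] with 0 ≤ i ≤ j ≤ 3 only):
  [0..0]={T0}  "a"  orig:{}
  [1..1]={B}  "b"
  [2..2]={B}  "b"
  [3..3]={T1}  "c"  orig:{}
  [0..1]=∅  "ab"
  [1..2]=∅  "bb"
  [2..3]={X3}  "bc"  orig:{}
  [0..2]=∅  "abb"
  [1..3]={C}  "bbc"
  [0..3]={S}  "abbc"

Original NTs in T[0,3] deriving "abbc": ["S"]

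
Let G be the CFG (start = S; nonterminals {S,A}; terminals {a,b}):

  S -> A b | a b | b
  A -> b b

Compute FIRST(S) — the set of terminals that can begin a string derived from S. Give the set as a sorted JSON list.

FIRST sets, iterate to fixpoint:
[1]
  A via A→b b: +{b}
  S via S→A b: +{b}
  S via S→a b: +{a}
  FIRST(S)={a,b}  FIRST(A)={b}
[2] done
  FIRST(S)={a,b}  FIRST(A)={b}

FIRST(S) = ["a", "b"]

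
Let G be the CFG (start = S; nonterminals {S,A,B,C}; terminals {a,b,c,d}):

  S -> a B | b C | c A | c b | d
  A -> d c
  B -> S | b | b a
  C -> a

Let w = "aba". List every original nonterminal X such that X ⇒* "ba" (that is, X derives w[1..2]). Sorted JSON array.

Convert to CNF:
  S -> T1 A | T1 T3 | T2 B | T3 C | d
  A -> T0 T1
  B -> T1 A | T1 T3 | T2 B | T3 C | T3 T2 | b | d
  C -> a
  T0 -> d
  T1 -> c
  T2 -> a
  T3 -> b

CYK table (by increasing span), restricted to cells inside w[1..2]:
  cell(1,1) b: {B,T3}  orig:{B}
  cell(2,2) a: {C,T2}  orig:{C}
  cell(1,2) ba: {B,S}

Original NTs in T[1,2] deriving "ba": ["B", "S"]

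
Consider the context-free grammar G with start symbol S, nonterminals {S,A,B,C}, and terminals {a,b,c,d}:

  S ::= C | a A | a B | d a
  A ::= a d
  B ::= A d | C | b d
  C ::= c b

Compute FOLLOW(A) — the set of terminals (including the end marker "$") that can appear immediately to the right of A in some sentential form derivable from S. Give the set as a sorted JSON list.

Compute FIRST by fixpoint:
round 1:
  A via A→a d: +{a}
  B via B→A d: +{a}
  B via B→b d: +{b}
  C via C→c b: +{c}
  S via S→C: +{c}
  S via S→a A: +{a}
  S via S→d a: +{d}
  S: {a,c,d}  A: {a}  B: {a,b}  C: {c}
round 2:
  B via B→C: +{c}
  S: {a,c,d}  A: {a}  B: {a,b,c}  C: {c}
round 3: — fixpoint
  S: {a,c,d}  A: {a}  B: {a,b,c}  C: {c}

FOLLOW iteration:
initialize: $ ∈ FOLLOW(S)
pass 1:
  B→A d: FOLLOW(A) ⊇ FIRST(d) = {d}; new: +{d}
  S→C: FOLLOW(C) ⊇ FOLLOW(S) ⊇ {$}; new: +{$}
  S→a A: FOLLOW(A) ⊇ FOLLOW(S) ⊇ {$}; new: +{$}
  S→a B: FOLLOW(B) ⊇ FOLLOW(S) ⊇ {$}; new: +{$}
  FOLLOW[S]={$}  FOLLOW[A]={$,d}  FOLLOW[B]={$}  FOLLOW[C]={$}
pass 2: — fixpoint
  FOLLOW[S]={$}  FOLLOW[A]={$,d}  FOLLOW[B]={$}  FOLLOW[C]={$}

FOLLOW(A) = ["$", "d"]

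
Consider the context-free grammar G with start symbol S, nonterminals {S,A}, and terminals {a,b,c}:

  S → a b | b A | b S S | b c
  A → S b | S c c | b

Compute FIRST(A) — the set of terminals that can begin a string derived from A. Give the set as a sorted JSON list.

Compute FIRST by fixpoint:
iter 1:
  A via A→b: +{b}
  S via S→a b: +{a}
  S via S→b A: +{b}
  S: {a,b}  A: {b}
iter 2:
  A via A→S b: +{a}
  S: {a,b}  A: {a,b}
iter 3: done
  S: {a,b}  A: {a,b}

FIRST(A) = ["a", "b"]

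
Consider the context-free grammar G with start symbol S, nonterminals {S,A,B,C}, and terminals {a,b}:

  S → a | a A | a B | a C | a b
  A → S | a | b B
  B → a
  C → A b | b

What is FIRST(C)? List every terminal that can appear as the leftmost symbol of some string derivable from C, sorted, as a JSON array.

FIRST iteration:
round 1:
  A via A→a: +{a}
  A via A→b B: +{b}
  B via B→a: +{a}
  C via C→A b: +{a,b}
  S via S→a: +{a}
  FIRST[S]={a}  FIRST[A]={a,b}  FIRST[B]={a}  FIRST[C]={a,b}
round 2: (no change)
  FIRST[S]={a}  FIRST[A]={a,b}  FIRST[B]={a}  FIRST[C]={a,b}

FIRST(C) = ["a", "b"]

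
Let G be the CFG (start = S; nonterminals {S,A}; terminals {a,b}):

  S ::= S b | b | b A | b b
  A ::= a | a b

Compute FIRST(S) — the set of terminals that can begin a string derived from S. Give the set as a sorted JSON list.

FIRST sets, iterate to fixpoint:
iter 1:
  A via A→a: +{a}
  S via S→b: +{b}
  S: {b}  A: {a}
iter 2: (stable)
  S: {b}  A: {a}

FIRST(S) = ["b"]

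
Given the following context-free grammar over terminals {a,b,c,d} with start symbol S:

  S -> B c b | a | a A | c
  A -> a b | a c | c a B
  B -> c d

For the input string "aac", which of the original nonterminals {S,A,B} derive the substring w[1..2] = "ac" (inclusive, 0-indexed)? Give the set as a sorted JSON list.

Convert to CNF:
  S -> B X5 | T0 A | a | c
  A -> T0 T1 | T0 T2 | T2 X4
  B -> T2 T3
  T0 -> a
  T1 -> b
  T2 -> c
  T3 -> d
  X4 -> T0 B
  X5 -> T2 T1

CYK fill, restricted to cells inside w[1..2]:
  T[1,1] 'a' = {S,T0}  orig:{S}
  T[2,2] 'c' = {S,T2}  orig:{S}
  T[1,2] 'ac' = {A}

Original NTs in T[1,2] deriving "ac": ["A"]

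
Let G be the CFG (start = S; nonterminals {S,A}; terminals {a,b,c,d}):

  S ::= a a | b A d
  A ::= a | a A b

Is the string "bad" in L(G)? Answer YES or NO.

Convert to CNF:
  S -> T0 T0 | T1 X4
  A -> T0 X3 | a
  T0 -> a
  T1 -> b
  T2 -> d
  X3 -> A T1
  X4 -> A T2

Fill CYK table bottom-up:
  cell(0,0) b: {T1}  orig:{}
  cell(1,1) a: {A,T0}  orig:{A}
  cell(2,2) d: {T2}  orig:{}
  cell(0,1) ba: ∅
  cell(1,2) ad: {X4}  orig:{}
  cell(0,2) bad: {S}

S ∈ T[0,2] ⇒ YES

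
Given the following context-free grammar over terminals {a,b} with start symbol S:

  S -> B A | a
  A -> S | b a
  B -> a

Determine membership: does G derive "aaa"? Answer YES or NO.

CNF form of G:
  S -> B A | a
  A -> B A | T0 T1 | a
  B -> a
  T0 -> b
  T1 -> a

CYK table (by increasing span):
  [0..0]={A,B,S,T1}  "a"  orig:{A,B,S}
  [1..1]={A,B,S,T1}  "a"  orig:{A,B,S}
  [2..2]={A,B,S,T1}  "a"  orig:{A,B,S}
  [0..1]={A,S}  "aa"
  [1..2]={A,S}  "aa"
  [0..2]={A,S}  "aaa"

S ∈ T[0,2] ⇒ YES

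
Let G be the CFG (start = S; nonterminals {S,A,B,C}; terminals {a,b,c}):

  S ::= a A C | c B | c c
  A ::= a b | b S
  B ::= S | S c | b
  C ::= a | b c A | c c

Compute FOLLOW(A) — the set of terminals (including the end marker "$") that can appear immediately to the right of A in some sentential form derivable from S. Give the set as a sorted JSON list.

Compute FIRST by fixpoint:
iter 1:
  A via A→a b: +{a}
  A via A→b S: +{b}
  B via B→b: +{b}
  C via C→a: +{a}
  C via C→b c A: +{b}
  C via C→c c: +{c}
  S via S→a A C: +{a}
  S via S→c B: +{c}
  FIRST(S)={a,c}  FIRST(A)={a,b}  FIRST(B)={b}  FIRST(C)={a,b,c}
iter 2:
  B via B→S: +{a,c}
  FIRST(S)={a,c}  FIRST(A)={a,b}  FIRST(B)={a,b,c}  FIRST(C)={a,b,c}
iter 3: — fixpoint
  FIRST(S)={a,c}  FIRST(A)={a,b}  FIRST(B)={a,b,c}  FIRST(C)={a,b,c}

FOLLOW iteration:
initialize: $ ∈ FOLLOW(S)
[1]
  B→S c: FOLLOW(S) ⊇ FIRST(c) = {c}; new: +{c}
  S→a A C: FOLLOW(A) ⊇ FIRST(C) = {a,b,c}; new: +{a,b,c}
  S→a A C: FOLLOW(C) ⊇ FOLLOW(S) ⊇ {$,c}; new: +{$,c}
  S→c B: FOLLOW(B) ⊇ FOLLOW(S) ⊇ {$,c}; new: +{$,c}
  S: {$,c}  A: {a,b,c}  B: {$,c}  C: {$,c}
[2]
  A→b S: FOLLOW(S) ⊇ FOLLOW(A) ⊇ {a,b,c}; new: +{a,b}
  C→b c A: FOLLOW(A) ⊇ FOLLOW(C) ⊇ {$,c}; new: +{$}
  S→a A C: FOLLOW(C) ⊇ FOLLOW(S) ⊇ {$,a,b,c}; new: +{a,b}
  S→c B: FOLLOW(B) ⊇ FOLLOW(S) ⊇ {$,a,b,c}; new: +{a,b}
  S: {$,a,b,c}  A: {$,a,b,c}  B: {$,a,b,c}  C: {$,a,b,c}
[3] — fixpoint
  S: {$,a,b,c}  A: {$,a,b,c}  B: {$,a,b,c}  C: {$,a,b,c}

FOLLOW(A) = ["$", "a", "b", "c"]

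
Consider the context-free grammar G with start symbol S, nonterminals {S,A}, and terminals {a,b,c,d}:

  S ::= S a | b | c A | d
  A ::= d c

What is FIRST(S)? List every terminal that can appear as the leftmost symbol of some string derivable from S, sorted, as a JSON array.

FIRST sets, iterate to fixpoint:
pass 1:
  A via A→d c: +{d}
  S via S→b: +{b}
  S via S→c A: +{c}
  S via S→d: +{d}
  FIRST(S)={b,c,d}  FIRST(A)={d}
pass 2: — fixpoint
  FIRST(S)={b,c,d}  FIRST(A)={d}

FIRST(S) = ["b", "c", "d"]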